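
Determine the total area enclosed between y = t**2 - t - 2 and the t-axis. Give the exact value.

9/2

The curve meets the t-axis where t**2 - t - 2 = 0, i.e. (t - 2)*(t + 1) = 0, at t = -1, 2.
On [-1, 2] the curve lies below the axis; ∫[-1,2] (t**2 - t - 2) dt = -9/2, giving area 9/2.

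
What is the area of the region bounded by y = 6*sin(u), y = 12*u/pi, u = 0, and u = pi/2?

On [0, pi/2], (6*sin(u)) - (12*u/pi) = -12*u/pi + 6*sin(u) is ≥ 0 throughout, so the area is a single integral of |-12*u/pi + 6*sin(u)|.
∫[0,pi/2] (-12*u/pi + 6*sin(u)) du = 6 - 3*pi/2.

6 - 3*pi/2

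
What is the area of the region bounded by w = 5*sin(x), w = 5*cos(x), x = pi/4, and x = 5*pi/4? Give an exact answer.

On [pi/4, 5*pi/4], (5*sin(x)) - (5*cos(x)) = 5*sin(x) - 5*cos(x) is ≥ 0 throughout, so the area is a single integral of |5*sin(x) - 5*cos(x)|.
∫[pi/4,5*pi/4] (5*sin(x) - 5*cos(x)) dx = 10*sqrt(2).

10*sqrt(2)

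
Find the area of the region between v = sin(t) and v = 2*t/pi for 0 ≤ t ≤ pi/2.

On [0, pi/2], (sin(t)) - (2*t/pi) = -2*t/pi + sin(t) is ≥ 0 throughout, so the area is a single integral of |-2*t/pi + sin(t)|.
∫[0,pi/2] (-2*t/pi + sin(t)) dt = 1 - pi/4.

1 - pi/4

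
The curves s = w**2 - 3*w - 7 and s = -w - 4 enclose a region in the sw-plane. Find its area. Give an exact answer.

Both boundary curves give s as a function of w, so integrate with respect to w. Setting them equal: w**2 - 2*w - 3 = 0, i.e. (w - 3)*(w + 1) = 0, so they meet at w = -1, 3.
For w in [-1, 3], s = w**2 - 3*w - 7 is on the left; area = ∫[-1,3] (-(w**2 - 2*w - 3)) dw = 32/3.

32/3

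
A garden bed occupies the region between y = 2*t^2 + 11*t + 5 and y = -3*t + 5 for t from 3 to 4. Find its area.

221/3

On [3, 4], (2*t^2 + 11*t + 5) - (-3*t + 5) = 2*t^2 + 14*t is ≥ 0 throughout, so the area is a single integral of |2*t^2 + 14*t|.
∫[3,4] (2*t^2 + 14*t) dt = 221/3.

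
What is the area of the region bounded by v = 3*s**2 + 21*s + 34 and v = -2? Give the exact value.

1/2

Set the curves equal: 3*s**2 + 21*s + 34 = -2, so 3*s**2 + 21*s + 36 = 0, which factors as 3*(s + 3)*(s + 4) = 0. The curves meet at s = -4, -3.
On [-4, -3], v = -2 is on top; that piece has area ∫[-4,-3] (-(3*s**2 + 21*s + 36)) ds = 1/2.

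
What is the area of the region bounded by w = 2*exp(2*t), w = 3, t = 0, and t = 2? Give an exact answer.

The difference (2*exp(2*t)) - (3) = 2*exp(2*t) - 3 changes sign at t = -log(2)/2 + log(3)/2 inside [0, 2], so split the integral there.
∫[0,-log(2)/2 + log(3)/2] (2*exp(2*t) - 3) dt = log(2*sqrt(6)/9) + 1/2; the area of that piece is -1/2 + log(3*sqrt(6)/4).
∫[-log(2)/2 + log(3)/2,2] (2*exp(2*t) - 3) dt = -15/2 - 3*log(2)/2 + 3*log(3)/2 + exp(4).
Total area = (-1/2 + log(3*sqrt(6)/4)) + (-15/2 - 3*log(2)/2 + 3*log(3)/2 + exp(4)) = -8 - 7*log(2)/2 + log(6)/2 + 5*log(3)/2 + exp(4).

-8 - 7*log(2)/2 + log(6)/2 + 5*log(3)/2 + exp(4)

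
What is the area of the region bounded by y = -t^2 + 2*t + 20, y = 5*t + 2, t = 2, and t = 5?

149/6

The difference (-t^2 + 2*t + 20) - (5*t + 2) = -t^2 - 3*t + 18 changes sign at t = 3 inside [2, 5], so split the integral there.
∫[2,3] (-t^2 - 3*t + 18) dt = 25/6.
∫[3,5] (-t^2 - 3*t + 18) dt = -62/3; the area of that piece is 62/3.
Total area = 25/6 + 62/3 = 149/6.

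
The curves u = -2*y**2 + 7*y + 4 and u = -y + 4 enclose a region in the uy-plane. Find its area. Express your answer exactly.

Both boundary curves give u as a function of y, so integrate with respect to y. Setting them equal: -2*y**2 + 8*y = 0, i.e. -2*y*(y - 4) = 0, so they meet at y = 0, 4.
For y in [0, 4], u = -2*y**2 + 7*y + 4 is on the right; area = ∫[0,4] (-2*y**2 + 8*y) dy = 64/3.

64/3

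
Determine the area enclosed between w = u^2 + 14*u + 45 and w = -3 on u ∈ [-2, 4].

396

On [-2, 4], (u^2 + 14*u + 45) - (-3) = u^2 + 14*u + 48 is ≥ 0 throughout, so the area is a single integral of |u^2 + 14*u + 48|.
∫[-2,4] (u^2 + 14*u + 48) du = 396.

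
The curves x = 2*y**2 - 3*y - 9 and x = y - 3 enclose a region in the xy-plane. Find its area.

Both boundary curves give x as a function of y, so integrate with respect to y. Setting them equal: 2*y**2 - 4*y - 6 = 0, i.e. 2*(y - 3)*(y + 1) = 0, so they meet at y = -1, 3.
For y in [-1, 3], x = 2*y**2 - 3*y - 9 is on the left; area = ∫[-1,3] (-(2*y**2 - 4*y - 6)) dy = 64/3.

64/3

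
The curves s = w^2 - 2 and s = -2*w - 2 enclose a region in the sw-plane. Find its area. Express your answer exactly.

4/3

Both boundary curves give s as a function of w, so integrate with respect to w. Setting them equal: w^2 + 2*w = 0, i.e. w*(w + 2) = 0, so they meet at w = -2, 0.
For w in [-2, 0], s = w^2 - 2 is on the left; area = ∫[-2,0] (-(w^2 + 2*w)) dw = 4/3.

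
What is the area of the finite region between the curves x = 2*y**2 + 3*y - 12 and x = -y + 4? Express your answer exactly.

72

Both boundary curves give x as a function of y, so integrate with respect to y. Setting them equal: 2*y**2 + 4*y - 16 = 0, i.e. 2*(y - 2)*(y + 4) = 0, so they meet at y = -4, 2.
For y in [-4, 2], x = 2*y**2 + 3*y - 12 is on the left; area = ∫[-4,2] (-(2*y**2 + 4*y - 16)) dy = 72.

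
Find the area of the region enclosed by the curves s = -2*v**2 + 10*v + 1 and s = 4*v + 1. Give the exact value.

Both boundary curves give s as a function of v, so integrate with respect to v. Setting them equal: -2*v**2 + 6*v = 0, i.e. -2*v*(v - 3) = 0, so they meet at v = 0, 3.
For v in [0, 3], s = -2*v**2 + 10*v + 1 is on the right; area = ∫[0,3] (-2*v**2 + 6*v) dv = 9.

9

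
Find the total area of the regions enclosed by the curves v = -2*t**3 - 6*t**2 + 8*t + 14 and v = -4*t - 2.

81

Set the curves equal: -2*t**3 - 6*t**2 + 8*t + 14 = -4*t - 2, so -2*t**3 - 6*t**2 + 12*t + 16 = 0, which factors as -2*(t - 2)*(t + 1)*(t + 4) = 0. The curves meet at t = -4, -1, 2.
On [-4, -1], v = -4*t - 2 is on top; that piece has area ∫[-4,-1] (-(-2*t**3 - 6*t**2 + 12*t + 16)) dt = 81/2.
On [-1, 2], v = -2*t**3 - 6*t**2 + 8*t + 14 is on top; that piece has area ∫[-1,2] (-2*t**3 - 6*t**2 + 12*t + 16) dt = 81/2.
Total enclosed area = 81/2 + 81/2 = 81.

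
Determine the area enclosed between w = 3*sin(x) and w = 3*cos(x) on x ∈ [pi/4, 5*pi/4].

6*sqrt(2)

On [pi/4, 5*pi/4], (3*sin(x)) - (3*cos(x)) = 3*sin(x) - 3*cos(x) is ≥ 0 throughout, so the area is a single integral of |3*sin(x) - 3*cos(x)|.
∫[pi/4,5*pi/4] (3*sin(x) - 3*cos(x)) dx = 6*sqrt(2).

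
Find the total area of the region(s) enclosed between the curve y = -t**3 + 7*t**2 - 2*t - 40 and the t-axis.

The curve meets the t-axis where -t**3 + 7*t**2 - 2*t - 40 = 0, i.e. -(t - 5)*(t - 4)*(t + 2) = 0, at t = -2, 4, 5.
On [-2, 4] the curve lies below the axis; ∫[-2,4] (-t**3 + 7*t**2 - 2*t - 40) dt = -144, giving area 144.
On [4, 5] the curve lies above the axis; ∫[4,5] (-t**3 + 7*t**2 - 2*t - 40) dt = 13/12, giving area 13/12.
Total area = 144 + 13/12 = 1741/12.

1741/12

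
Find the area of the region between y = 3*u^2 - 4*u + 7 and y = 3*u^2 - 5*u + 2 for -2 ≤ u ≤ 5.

91/2

On [-2, 5], (3*u^2 - 4*u + 7) - (3*u^2 - 5*u + 2) = u + 5 is ≥ 0 throughout, so the area is a single integral of |u + 5|.
∫[-2,5] (u + 5) du = 91/2.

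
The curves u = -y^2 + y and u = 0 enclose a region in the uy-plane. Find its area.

Both boundary curves give u as a function of y, so integrate with respect to y. Setting them equal: -y^2 + y = 0, i.e. -y*(y - 1) = 0, so they meet at y = 0, 1.
For y in [0, 1], u = -y^2 + y is on the right; area = ∫[0,1] (-y^2 + y) dy = 1/6.

1/6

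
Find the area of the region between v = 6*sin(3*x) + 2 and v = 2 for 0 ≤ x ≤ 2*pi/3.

8

The difference (6*sin(3*x) + 2) - (2) = 6*sin(3*x) changes sign at x = pi/3 inside [0, 2*pi/3], so split the integral there.
∫[0,pi/3] (6*sin(3*x)) dx = 4.
∫[pi/3,2*pi/3] (6*sin(3*x)) dx = -4; the area of that piece is 4.
Total area = 4 + 4 = 8.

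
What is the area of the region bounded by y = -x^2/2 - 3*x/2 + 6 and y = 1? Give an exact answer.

343/12

Set the curves equal: -x^2/2 - 3*x/2 + 6 = 1, so -x^2/2 - 3*x/2 + 5 = 0, which factors as -(x - 2)*(x + 5)/2 = 0. The curves meet at x = -5, 2.
On [-5, 2], y = -x^2/2 - 3*x/2 + 6 is on top; that piece has area ∫[-5,2] (-x^2/2 - 3*x/2 + 5) dx = 343/12.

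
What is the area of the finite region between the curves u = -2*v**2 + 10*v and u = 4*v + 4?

Both boundary curves give u as a function of v, so integrate with respect to v. Setting them equal: -2*v**2 + 6*v - 4 = 0, i.e. -2*(v - 2)*(v - 1) = 0, so they meet at v = 1, 2.
For v in [1, 2], u = -2*v**2 + 10*v is on the right; area = ∫[1,2] (-2*v**2 + 6*v - 4) dv = 1/3.

1/3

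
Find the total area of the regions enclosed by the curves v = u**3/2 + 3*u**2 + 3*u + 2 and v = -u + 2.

Set the curves equal: u**3/2 + 3*u**2 + 3*u + 2 = -u + 2, so u**3/2 + 3*u**2 + 4*u = 0, which factors as u*(u + 2)*(u + 4)/2 = 0. The curves meet at u = -4, -2, 0.
On [-4, -2], v = u**3/2 + 3*u**2 + 3*u + 2 is on top; that piece has area ∫[-4,-2] (u**3/2 + 3*u**2 + 4*u) du = 2.
On [-2, 0], v = -u + 2 is on top; that piece has area ∫[-2,0] (-(u**3/2 + 3*u**2 + 4*u)) du = 2.
Total enclosed area = 2 + 2 = 4.

4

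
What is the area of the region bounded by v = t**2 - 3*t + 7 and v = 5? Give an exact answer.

Set the curves equal: t**2 - 3*t + 7 = 5, so t**2 - 3*t + 2 = 0, which factors as (t - 2)*(t - 1) = 0. The curves meet at t = 1, 2.
On [1, 2], v = 5 is on top; that piece has area ∫[1,2] (-(t**2 - 3*t + 2)) dt = 1/6.

1/6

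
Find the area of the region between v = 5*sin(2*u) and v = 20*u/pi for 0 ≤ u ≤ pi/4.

On [0, pi/4], (5*sin(2*u)) - (20*u/pi) = -20*u/pi + 5*sin(2*u) is ≥ 0 throughout, so the area is a single integral of |-20*u/pi + 5*sin(2*u)|.
∫[0,pi/4] (-20*u/pi + 5*sin(2*u)) du = 5/2 - 5*pi/8.

5/2 - 5*pi/8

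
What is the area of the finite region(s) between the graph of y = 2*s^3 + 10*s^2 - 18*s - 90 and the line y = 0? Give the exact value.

1136/3

The curve meets the s-axis where 2*s^3 + 10*s^2 - 18*s - 90 = 0, i.e. 2*(s - 3)*(s + 3)*(s + 5) = 0, at s = -5, -3, 3.
On [-5, -3] the curve lies above the axis; ∫[-5,-3] (2*s^3 + 10*s^2 - 18*s - 90) ds = 56/3, giving area 56/3.
On [-3, 3] the curve lies below the axis; ∫[-3,3] (2*s^3 + 10*s^2 - 18*s - 90) ds = -360, giving area 360.
Total area = 56/3 + 360 = 1136/3.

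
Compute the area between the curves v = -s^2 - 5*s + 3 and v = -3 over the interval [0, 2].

The difference (-s^2 - 5*s + 3) - (-3) = -s^2 - 5*s + 6 changes sign at s = 1 inside [0, 2], so split the integral there.
∫[0,1] (-s^2 - 5*s + 6) ds = 19/6.
∫[1,2] (-s^2 - 5*s + 6) ds = -23/6; the area of that piece is 23/6.
Total area = 19/6 + 23/6 = 7.

7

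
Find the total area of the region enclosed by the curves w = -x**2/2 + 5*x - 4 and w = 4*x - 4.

Set the curves equal: -x**2/2 + 5*x - 4 = 4*x - 4, so -x**2/2 + x = 0, which factors as -x*(x - 2)/2 = 0. The curves meet at x = 0, 2.
On [0, 2], w = -x**2/2 + 5*x - 4 is on top; that piece has area ∫[0,2] (-x**2/2 + x) dx = 2/3.

2/3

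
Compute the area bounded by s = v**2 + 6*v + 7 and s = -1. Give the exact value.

4/3

Both boundary curves give s as a function of v, so integrate with respect to v. Setting them equal: v**2 + 6*v + 8 = 0, i.e. (v + 2)*(v + 4) = 0, so they meet at v = -4, -2.
For v in [-4, -2], s = v**2 + 6*v + 7 is on the left; area = ∫[-4,-2] (-(v**2 + 6*v + 8)) dv = 4/3.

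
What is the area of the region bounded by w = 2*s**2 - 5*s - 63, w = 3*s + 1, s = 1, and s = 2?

On [1, 2], (2*s**2 - 5*s - 63) - (3*s + 1) = 2*s**2 - 8*s - 64 is ≤ 0 throughout, so the area is a single integral of |2*s**2 - 8*s - 64|.
∫[1,2] (2*s**2 - 8*s - 64) ds = -214/3; the area of that piece is 214/3.

214/3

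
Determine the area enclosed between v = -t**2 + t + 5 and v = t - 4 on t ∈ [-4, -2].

6

The difference (-t**2 + t + 5) - (t - 4) = -t**2 + 9 changes sign at t = -3 inside [-4, -2], so split the integral there.
∫[-4,-3] (-t**2 + 9) dt = -10/3; the area of that piece is 10/3.
∫[-3,-2] (-t**2 + 9) dt = 8/3.
Total area = 10/3 + 8/3 = 6.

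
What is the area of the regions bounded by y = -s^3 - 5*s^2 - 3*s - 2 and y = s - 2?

71/6

Set the curves equal: -s^3 - 5*s^2 - 3*s - 2 = s - 2, so -s^3 - 5*s^2 - 4*s = 0, which factors as -s*(s + 1)*(s + 4) = 0. The curves meet at s = -4, -1, 0.
On [-4, -1], y = s - 2 is on top; that piece has area ∫[-4,-1] (-(-s^3 - 5*s^2 - 4*s)) ds = 45/4.
On [-1, 0], y = -s^3 - 5*s^2 - 3*s - 2 is on top; that piece has area ∫[-1,0] (-s^3 - 5*s^2 - 4*s) ds = 7/12.
Total enclosed area = 45/4 + 7/12 = 71/6.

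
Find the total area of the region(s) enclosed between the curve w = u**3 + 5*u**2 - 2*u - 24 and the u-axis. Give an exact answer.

443/6

The curve meets the u-axis where u**3 + 5*u**2 - 2*u - 24 = 0, i.e. (u - 2)*(u + 3)*(u + 4) = 0, at u = -4, -3, 2.
On [-4, -3] the curve lies above the axis; ∫[-4,-3] (u**3 + 5*u**2 - 2*u - 24) du = 11/12, giving area 11/12.
On [-3, 2] the curve lies below the axis; ∫[-3,2] (u**3 + 5*u**2 - 2*u - 24) du = -875/12, giving area 875/12.
Total area = 11/12 + 875/12 = 443/6.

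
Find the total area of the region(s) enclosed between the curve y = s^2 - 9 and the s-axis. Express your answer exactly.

The curve meets the s-axis where s^2 - 9 = 0, i.e. (s - 3)*(s + 3) = 0, at s = -3, 3.
On [-3, 3] the curve lies below the axis; ∫[-3,3] (s^2 - 9) ds = -36, giving area 36.

36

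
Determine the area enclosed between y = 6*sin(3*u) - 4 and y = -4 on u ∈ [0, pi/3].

On [0, pi/3], (6*sin(3*u) - 4) - (-4) = 6*sin(3*u) is ≥ 0 throughout, so the area is a single integral of |6*sin(3*u)|.
∫[0,pi/3] (6*sin(3*u)) du = 4.

4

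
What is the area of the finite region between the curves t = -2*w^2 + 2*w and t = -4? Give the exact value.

Both boundary curves give t as a function of w, so integrate with respect to w. Setting them equal: -2*w^2 + 2*w + 4 = 0, i.e. -2*(w - 2)*(w + 1) = 0, so they meet at w = -1, 2.
For w in [-1, 2], t = -2*w^2 + 2*w is on the right; area = ∫[-1,2] (-2*w^2 + 2*w + 4) dw = 9.

9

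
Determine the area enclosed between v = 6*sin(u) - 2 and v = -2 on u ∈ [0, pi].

On [0, pi], (6*sin(u) - 2) - (-2) = 6*sin(u) is ≥ 0 throughout, so the area is a single integral of |6*sin(u)|.
∫[0,pi] (6*sin(u)) du = 12.

12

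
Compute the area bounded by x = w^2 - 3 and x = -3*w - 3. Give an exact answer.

Both boundary curves give x as a function of w, so integrate with respect to w. Setting them equal: w^2 + 3*w = 0, i.e. w*(w + 3) = 0, so they meet at w = -3, 0.
For w in [-3, 0], x = w^2 - 3 is on the left; area = ∫[-3,0] (-(w^2 + 3*w)) dw = 9/2.

9/2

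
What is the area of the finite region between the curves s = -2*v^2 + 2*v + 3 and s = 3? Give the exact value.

1/3

Both boundary curves give s as a function of v, so integrate with respect to v. Setting them equal: -2*v^2 + 2*v = 0, i.e. -2*v*(v - 1) = 0, so they meet at v = 0, 1.
For v in [0, 1], s = -2*v^2 + 2*v + 3 is on the right; area = ∫[0,1] (-2*v^2 + 2*v) dv = 1/3.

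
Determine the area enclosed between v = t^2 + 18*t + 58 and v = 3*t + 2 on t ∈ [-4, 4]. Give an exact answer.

1472/3

On [-4, 4], (t^2 + 18*t + 58) - (3*t + 2) = t^2 + 15*t + 56 is ≥ 0 throughout, so the area is a single integral of |t^2 + 15*t + 56|.
∫[-4,4] (t^2 + 15*t + 56) dt = 1472/3.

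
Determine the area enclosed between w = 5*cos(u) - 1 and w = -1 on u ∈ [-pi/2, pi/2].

10

On [-pi/2, pi/2], (5*cos(u) - 1) - (-1) = 5*cos(u) is ≥ 0 throughout, so the area is a single integral of |5*cos(u)|.
∫[-pi/2,pi/2] (5*cos(u)) du = 10.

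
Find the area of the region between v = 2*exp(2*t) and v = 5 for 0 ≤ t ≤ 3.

The difference (2*exp(2*t)) - (5) = 2*exp(2*t) - 5 changes sign at t = -log(2)/2 + log(5)/2 inside [0, 3], so split the integral there.
∫[0,-log(2)/2 + log(5)/2] (2*exp(2*t) - 5) dt = log(4*sqrt(10)/125) + 3/2; the area of that piece is -3/2 + log(25*sqrt(10)/8).
∫[-log(2)/2 + log(5)/2,3] (2*exp(2*t) - 5) dt = -35/2 - 5*log(2)/2 + 5*log(5)/2 + exp(6).
Total area = (-3/2 + log(25*sqrt(10)/8)) + (-35/2 - 5*log(2)/2 + 5*log(5)/2 + exp(6)) = -19 - 11*log(2)/2 + log(10)/2 + 9*log(5)/2 + exp(6).

-19 - 11*log(2)/2 + log(10)/2 + 9*log(5)/2 + exp(6)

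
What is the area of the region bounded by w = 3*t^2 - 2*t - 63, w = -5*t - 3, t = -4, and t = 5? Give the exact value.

733/2

The difference (3*t^2 - 2*t - 63) - (-5*t - 3) = 3*t^2 + 3*t - 60 changes sign at t = 4 inside [-4, 5], so split the integral there.
∫[-4,4] (3*t^2 + 3*t - 60) dt = -352; the area of that piece is 352.
∫[4,5] (3*t^2 + 3*t - 60) dt = 29/2.
Total area = 352 + 29/2 = 733/2.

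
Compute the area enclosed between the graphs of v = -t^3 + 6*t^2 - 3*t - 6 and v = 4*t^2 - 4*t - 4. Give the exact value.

37/12

Set the curves equal: -t^3 + 6*t^2 - 3*t - 6 = 4*t^2 - 4*t - 4, so -t^3 + 2*t^2 + t - 2 = 0, which factors as -(t - 2)*(t - 1)*(t + 1) = 0. The curves meet at t = -1, 1, 2.
On [-1, 1], v = 4*t^2 - 4*t - 4 is on top; that piece has area ∫[-1,1] (-(-t^3 + 2*t^2 + t - 2)) dt = 8/3.
On [1, 2], v = -t^3 + 6*t^2 - 3*t - 6 is on top; that piece has area ∫[1,2] (-t^3 + 2*t^2 + t - 2) dt = 5/12.
Total enclosed area = 8/3 + 5/12 = 37/12.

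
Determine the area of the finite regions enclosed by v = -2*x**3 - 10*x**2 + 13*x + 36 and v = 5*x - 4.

Set the curves equal: -2*x**3 - 10*x**2 + 13*x + 36 = 5*x - 4, so -2*x**3 - 10*x**2 + 8*x + 40 = 0, which factors as -2*(x - 2)*(x + 2)*(x + 5) = 0. The curves meet at x = -5, -2, 2.
On [-5, -2], v = 5*x - 4 is on top; that piece has area ∫[-5,-2] (-(-2*x**3 - 10*x**2 + 8*x + 40)) dx = 99/2.
On [-2, 2], v = -2*x**3 - 10*x**2 + 13*x + 36 is on top; that piece has area ∫[-2,2] (-2*x**3 - 10*x**2 + 8*x + 40) dx = 320/3.
Total enclosed area = 99/2 + 320/3 = 937/6.

937/6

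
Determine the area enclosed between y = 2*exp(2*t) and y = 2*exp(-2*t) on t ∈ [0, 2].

On [0, 2], (2*exp(2*t)) - (2*exp(-2*t)) = 2*exp(2*t) - 2*exp(-2*t) is ≥ 0 throughout, so the area is a single integral of |2*exp(2*t) - 2*exp(-2*t)|.
∫[0,2] (2*exp(2*t) - 2*exp(-2*t)) dt = -2 + exp(-4) + exp(4).

-2 + exp(-4) + exp(4)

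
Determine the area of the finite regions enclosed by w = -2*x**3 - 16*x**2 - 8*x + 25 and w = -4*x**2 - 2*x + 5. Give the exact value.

Set the curves equal: -2*x**3 - 16*x**2 - 8*x + 25 = -4*x**2 - 2*x + 5, so -2*x**3 - 12*x**2 - 6*x + 20 = 0, which factors as -2*(x - 1)*(x + 2)*(x + 5) = 0. The curves meet at x = -5, -2, 1.
On [-5, -2], w = -4*x**2 - 2*x + 5 is on top; that piece has area ∫[-5,-2] (-(-2*x**3 - 12*x**2 - 6*x + 20)) dx = 81/2.
On [-2, 1], w = -2*x**3 - 16*x**2 - 8*x + 25 is on top; that piece has area ∫[-2,1] (-2*x**3 - 12*x**2 - 6*x + 20) dx = 81/2.
Total enclosed area = 81/2 + 81/2 = 81.

81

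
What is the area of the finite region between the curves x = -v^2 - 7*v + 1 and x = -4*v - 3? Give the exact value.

125/6

Both boundary curves give x as a function of v, so integrate with respect to v. Setting them equal: -v^2 - 3*v + 4 = 0, i.e. -(v - 1)*(v + 4) = 0, so they meet at v = -4, 1.
For v in [-4, 1], x = -v^2 - 7*v + 1 is on the right; area = ∫[-4,1] (-v^2 - 3*v + 4) dv = 125/6.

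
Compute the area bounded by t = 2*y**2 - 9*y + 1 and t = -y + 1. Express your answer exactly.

Both boundary curves give t as a function of y, so integrate with respect to y. Setting them equal: 2*y**2 - 8*y = 0, i.e. 2*y*(y - 4) = 0, so they meet at y = 0, 4.
For y in [0, 4], t = 2*y**2 - 9*y + 1 is on the left; area = ∫[0,4] (-(2*y**2 - 8*y)) dy = 64/3.

64/3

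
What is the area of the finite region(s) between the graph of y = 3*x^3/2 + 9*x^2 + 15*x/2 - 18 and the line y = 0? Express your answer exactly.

393/8

The curve meets the x-axis where 3*x^3/2 + 9*x^2 + 15*x/2 - 18 = 0, i.e. 3*(x - 1)*(x + 3)*(x + 4)/2 = 0, at x = -4, -3, 1.
On [-4, -3] the curve lies above the axis; ∫[-4,-3] (3*x^3/2 + 9*x^2 + 15*x/2 - 18) dx = 9/8, giving area 9/8.
On [-3, 1] the curve lies below the axis; ∫[-3,1] (3*x^3/2 + 9*x^2 + 15*x/2 - 18) dx = -48, giving area 48.
Total area = 9/8 + 48 = 393/8.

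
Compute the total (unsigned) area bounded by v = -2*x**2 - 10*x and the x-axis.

The curve meets the x-axis where -2*x**2 - 10*x = 0, i.e. -2*x*(x + 5) = 0, at x = -5, 0.
On [-5, 0] the curve lies above the axis; ∫[-5,0] (-2*x**2 - 10*x) dx = 125/3, giving area 125/3.

125/3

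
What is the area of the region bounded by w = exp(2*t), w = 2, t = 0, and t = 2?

-11/2 + 2*log(2) + exp(4)/2

The difference (exp(2*t)) - (2) = exp(2*t) - 2 changes sign at t = log(2)/2 inside [0, 2], so split the integral there.
∫[0,log(2)/2] (exp(2*t) - 2) dt = 1/2 - log(2); the area of that piece is -1/2 + log(2).
∫[log(2)/2,2] (exp(2*t) - 2) dt = -5 + log(2) + exp(4)/2.
Total area = (-1/2 + log(2)) + (-5 + log(2) + exp(4)/2) = -11/2 + 2*log(2) + exp(4)/2.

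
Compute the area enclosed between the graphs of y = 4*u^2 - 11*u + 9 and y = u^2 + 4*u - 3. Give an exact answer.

27/2

Set the curves equal: 4*u^2 - 11*u + 9 = u^2 + 4*u - 3, so 3*u^2 - 15*u + 12 = 0, which factors as 3*(u - 4)*(u - 1) = 0. The curves meet at u = 1, 4.
On [1, 4], y = u^2 + 4*u - 3 is on top; that piece has area ∫[1,4] (-(3*u^2 - 15*u + 12)) du = 27/2.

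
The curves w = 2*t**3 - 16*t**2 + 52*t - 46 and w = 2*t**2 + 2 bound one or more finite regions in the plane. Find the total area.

Set the curves equal: 2*t**3 - 16*t**2 + 52*t - 46 = 2*t**2 + 2, so 2*t**3 - 18*t**2 + 52*t - 48 = 0, which factors as 2*(t - 4)*(t - 3)*(t - 2) = 0. The curves meet at t = 2, 3, 4.
On [2, 3], w = 2*t**3 - 16*t**2 + 52*t - 46 is on top; that piece has area ∫[2,3] (2*t**3 - 18*t**2 + 52*t - 48) dt = 1/2.
On [3, 4], w = 2*t**2 + 2 is on top; that piece has area ∫[3,4] (-(2*t**3 - 18*t**2 + 52*t - 48)) dt = 1/2.
Total enclosed area = 1/2 + 1/2 = 1.

1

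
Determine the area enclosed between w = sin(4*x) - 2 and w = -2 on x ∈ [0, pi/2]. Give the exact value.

1

The difference (sin(4*x) - 2) - (-2) = sin(4*x) changes sign at x = pi/4 inside [0, pi/2], so split the integral there.
∫[0,pi/4] (sin(4*x)) dx = 1/2.
∫[pi/4,pi/2] (sin(4*x)) dx = -1/2; the area of that piece is 1/2.
Total area = 1/2 + 1/2 = 1.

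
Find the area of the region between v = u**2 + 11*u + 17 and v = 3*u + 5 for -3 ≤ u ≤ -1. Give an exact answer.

4

The difference (u**2 + 11*u + 17) - (3*u + 5) = u**2 + 8*u + 12 changes sign at u = -2 inside [-3, -1], so split the integral there.
∫[-3,-2] (u**2 + 8*u + 12) du = -5/3; the area of that piece is 5/3.
∫[-2,-1] (u**2 + 8*u + 12) du = 7/3.
Total area = 5/3 + 7/3 = 4.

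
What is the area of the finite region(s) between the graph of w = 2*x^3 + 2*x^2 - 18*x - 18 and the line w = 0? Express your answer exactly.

296/3

The curve meets the x-axis where 2*x^3 + 2*x^2 - 18*x - 18 = 0, i.e. 2*(x - 3)*(x + 1)*(x + 3) = 0, at x = -3, -1, 3.
On [-3, -1] the curve lies above the axis; ∫[-3,-1] (2*x^3 + 2*x^2 - 18*x - 18) dx = 40/3, giving area 40/3.
On [-1, 3] the curve lies below the axis; ∫[-1,3] (2*x^3 + 2*x^2 - 18*x - 18) dx = -256/3, giving area 256/3.
Total area = 40/3 + 256/3 = 296/3.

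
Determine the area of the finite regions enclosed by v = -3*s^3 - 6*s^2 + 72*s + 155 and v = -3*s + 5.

2459/2

Set the curves equal: -3*s^3 - 6*s^2 + 72*s + 155 = -3*s + 5, so -3*s^3 - 6*s^2 + 75*s + 150 = 0, which factors as -3*(s - 5)*(s + 2)*(s + 5) = 0. The curves meet at s = -5, -2, 5.
On [-5, -2], v = -3*s + 5 is on top; that piece has area ∫[-5,-2] (-(-3*s^3 - 6*s^2 + 75*s + 150)) ds = 459/4.
On [-2, 5], v = -3*s^3 - 6*s^2 + 72*s + 155 is on top; that piece has area ∫[-2,5] (-3*s^3 - 6*s^2 + 75*s + 150) ds = 4459/4.
Total enclosed area = 459/4 + 4459/4 = 2459/2.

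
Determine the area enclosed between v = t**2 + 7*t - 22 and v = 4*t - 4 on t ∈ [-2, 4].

227/3

The difference (t**2 + 7*t - 22) - (4*t - 4) = t**2 + 3*t - 18 changes sign at t = 3 inside [-2, 4], so split the integral there.
∫[-2,3] (t**2 + 3*t - 18) dt = -425/6; the area of that piece is 425/6.
∫[3,4] (t**2 + 3*t - 18) dt = 29/6.
Total area = 425/6 + 29/6 = 227/3.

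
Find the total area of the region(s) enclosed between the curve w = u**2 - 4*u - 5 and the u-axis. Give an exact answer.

36

The curve meets the u-axis where u**2 - 4*u - 5 = 0, i.e. (u - 5)*(u + 1) = 0, at u = -1, 5.
On [-1, 5] the curve lies below the axis; ∫[-1,5] (u**2 - 4*u - 5) du = -36, giving area 36.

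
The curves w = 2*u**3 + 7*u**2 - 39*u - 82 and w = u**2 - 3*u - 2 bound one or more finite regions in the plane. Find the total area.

Set the curves equal: 2*u**3 + 7*u**2 - 39*u - 82 = u**2 - 3*u - 2, so 2*u**3 + 6*u**2 - 36*u - 80 = 0, which factors as 2*(u - 4)*(u + 2)*(u + 5) = 0. The curves meet at u = -5, -2, 4.
On [-5, -2], w = 2*u**3 + 7*u**2 - 39*u - 82 is on top; that piece has area ∫[-5,-2] (2*u**3 + 6*u**2 - 36*u - 80) du = 135/2.
On [-2, 4], w = u**2 - 3*u - 2 is on top; that piece has area ∫[-2,4] (-(2*u**3 + 6*u**2 - 36*u - 80)) du = 432.
Total enclosed area = 135/2 + 432 = 999/2.

999/2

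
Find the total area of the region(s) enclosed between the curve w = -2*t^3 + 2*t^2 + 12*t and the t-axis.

253/6

The curve meets the t-axis where -2*t^3 + 2*t^2 + 12*t = 0, i.e. -2*t*(t - 3)*(t + 2) = 0, at t = -2, 0, 3.
On [-2, 0] the curve lies below the axis; ∫[-2,0] (-2*t^3 + 2*t^2 + 12*t) dt = -32/3, giving area 32/3.
On [0, 3] the curve lies above the axis; ∫[0,3] (-2*t^3 + 2*t^2 + 12*t) dt = 63/2, giving area 63/2.
Total area = 32/3 + 63/2 = 253/6.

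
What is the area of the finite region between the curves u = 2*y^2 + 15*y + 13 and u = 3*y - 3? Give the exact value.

Both boundary curves give u as a function of y, so integrate with respect to y. Setting them equal: 2*y^2 + 12*y + 16 = 0, i.e. 2*(y + 2)*(y + 4) = 0, so they meet at y = -4, -2.
For y in [-4, -2], u = 2*y^2 + 15*y + 13 is on the left; area = ∫[-4,-2] (-(2*y^2 + 12*y + 16)) dy = 8/3.

8/3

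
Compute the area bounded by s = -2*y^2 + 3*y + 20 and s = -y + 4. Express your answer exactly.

72

Both boundary curves give s as a function of y, so integrate with respect to y. Setting them equal: -2*y^2 + 4*y + 16 = 0, i.e. -2*(y - 4)*(y + 2) = 0, so they meet at y = -2, 4.
For y in [-2, 4], s = -2*y^2 + 3*y + 20 is on the right; area = ∫[-2,4] (-2*y^2 + 4*y + 16) dy = 72.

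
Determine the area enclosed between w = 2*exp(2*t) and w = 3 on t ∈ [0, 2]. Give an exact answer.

The difference (2*exp(2*t)) - (3) = 2*exp(2*t) - 3 changes sign at t = -log(2)/2 + log(3)/2 inside [0, 2], so split the integral there.
∫[0,-log(2)/2 + log(3)/2] (2*exp(2*t) - 3) dt = log(2*sqrt(6)/9) + 1/2; the area of that piece is -1/2 + log(3*sqrt(6)/4).
∫[-log(2)/2 + log(3)/2,2] (2*exp(2*t) - 3) dt = -15/2 - 3*log(2)/2 + 3*log(3)/2 + exp(4).
Total area = (-1/2 + log(3*sqrt(6)/4)) + (-15/2 - 3*log(2)/2 + 3*log(3)/2 + exp(4)) = -8 - 7*log(2)/2 + log(6)/2 + 5*log(3)/2 + exp(4).

-8 - 7*log(2)/2 + log(6)/2 + 5*log(3)/2 + exp(4)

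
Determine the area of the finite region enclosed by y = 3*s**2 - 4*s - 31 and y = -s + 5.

343/2

Set the curves equal: 3*s**2 - 4*s - 31 = -s + 5, so 3*s**2 - 3*s - 36 = 0, which factors as 3*(s - 4)*(s + 3) = 0. The curves meet at s = -3, 4.
On [-3, 4], y = -s + 5 is on top; that piece has area ∫[-3,4] (-(3*s**2 - 3*s - 36)) ds = 343/2.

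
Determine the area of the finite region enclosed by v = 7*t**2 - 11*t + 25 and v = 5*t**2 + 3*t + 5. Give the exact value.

Set the curves equal: 7*t**2 - 11*t + 25 = 5*t**2 + 3*t + 5, so 2*t**2 - 14*t + 20 = 0, which factors as 2*(t - 5)*(t - 2) = 0. The curves meet at t = 2, 5.
On [2, 5], v = 5*t**2 + 3*t + 5 is on top; that piece has area ∫[2,5] (-(2*t**2 - 14*t + 20)) dt = 9.

9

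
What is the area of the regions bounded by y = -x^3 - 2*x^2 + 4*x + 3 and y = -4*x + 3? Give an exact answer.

148/3

Set the curves equal: -x^3 - 2*x^2 + 4*x + 3 = -4*x + 3, so -x^3 - 2*x^2 + 8*x = 0, which factors as -x*(x - 2)*(x + 4) = 0. The curves meet at x = -4, 0, 2.
On [-4, 0], y = -4*x + 3 is on top; that piece has area ∫[-4,0] (-(-x^3 - 2*x^2 + 8*x)) dx = 128/3.
On [0, 2], y = -x^3 - 2*x^2 + 4*x + 3 is on top; that piece has area ∫[0,2] (-x^3 - 2*x^2 + 8*x) dx = 20/3.
Total enclosed area = 128/3 + 20/3 = 148/3.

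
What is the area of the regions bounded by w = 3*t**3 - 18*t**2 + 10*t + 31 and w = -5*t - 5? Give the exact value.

Set the curves equal: 3*t**3 - 18*t**2 + 10*t + 31 = -5*t - 5, so 3*t**3 - 18*t**2 + 15*t + 36 = 0, which factors as 3*(t - 4)*(t - 3)*(t + 1) = 0. The curves meet at t = -1, 3, 4.
On [-1, 3], w = 3*t**3 - 18*t**2 + 10*t + 31 is on top; that piece has area ∫[-1,3] (3*t**3 - 18*t**2 + 15*t + 36) dt = 96.
On [3, 4], w = -5*t - 5 is on top; that piece has area ∫[3,4] (-(3*t**3 - 18*t**2 + 15*t + 36)) dt = 9/4.
Total enclosed area = 96 + 9/4 = 393/4.

393/4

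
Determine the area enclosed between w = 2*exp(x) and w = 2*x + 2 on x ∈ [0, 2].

-10 + 2*exp(2)

On [0, 2], (2*exp(x)) - (2*x + 2) = -2*x + 2*exp(x) - 2 is ≥ 0 throughout, so the area is a single integral of |-2*x + 2*exp(x) - 2|.
∫[0,2] (-2*x + 2*exp(x) - 2) dx = -10 + 2*exp(2).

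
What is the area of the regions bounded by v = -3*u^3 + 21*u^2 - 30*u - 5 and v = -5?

253/4

Set the curves equal: -3*u^3 + 21*u^2 - 30*u - 5 = -5, so -3*u^3 + 21*u^2 - 30*u = 0, which factors as -3*u*(u - 5)*(u - 2) = 0. The curves meet at u = 0, 2, 5.
On [0, 2], v = -5 is on top; that piece has area ∫[0,2] (-(-3*u^3 + 21*u^2 - 30*u)) du = 16.
On [2, 5], v = -3*u^3 + 21*u^2 - 30*u - 5 is on top; that piece has area ∫[2,5] (-3*u^3 + 21*u^2 - 30*u) du = 189/4.
Total enclosed area = 16 + 189/4 = 253/4.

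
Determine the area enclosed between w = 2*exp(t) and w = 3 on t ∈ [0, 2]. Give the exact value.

The difference (2*exp(t)) - (3) = 2*exp(t) - 3 changes sign at t = log(3/2) inside [0, 2], so split the integral there.
∫[0,log(3/2)] (2*exp(t) - 3) dt = log(8/27) + 1; the area of that piece is -1 + log(27/8).
∫[log(3/2),2] (2*exp(t) - 3) dt = -9 - 3*log(2) + 3*log(3) + 2*exp(2).
Total area = (-1 + log(27/8)) + (-9 - 3*log(2) + 3*log(3) + 2*exp(2)) = -10 - 6*log(2) + 6*log(3) + 2*exp(2).

-10 - 6*log(2) + 6*log(3) + 2*exp(2)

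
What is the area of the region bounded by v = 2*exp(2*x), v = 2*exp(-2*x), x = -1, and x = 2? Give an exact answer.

-4 + exp(-4) + exp(-2) + exp(2) + exp(4)

The difference (2*exp(2*x)) - (2*exp(-2*x)) = 2*exp(2*x) - 2*exp(-2*x) changes sign at x = 0 inside [-1, 2], so split the integral there.
∫[-1,0] (2*exp(2*x) - 2*exp(-2*x)) dx = -exp(2) - exp(-2) + 2; the area of that piece is -2 + exp(-2) + exp(2).
∫[0,2] (2*exp(2*x) - 2*exp(-2*x)) dx = -2 + exp(-4) + exp(4).
Total area = (-2 + exp(-2) + exp(2)) + (-2 + exp(-4) + exp(4)) = -4 + exp(-4) + exp(-2) + exp(2) + exp(4).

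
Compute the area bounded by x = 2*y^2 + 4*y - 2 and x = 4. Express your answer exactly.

Both boundary curves give x as a function of y, so integrate with respect to y. Setting them equal: 2*y^2 + 4*y - 6 = 0, i.e. 2*(y - 1)*(y + 3) = 0, so they meet at y = -3, 1.
For y in [-3, 1], x = 2*y^2 + 4*y - 2 is on the left; area = ∫[-3,1] (-(2*y^2 + 4*y - 6)) dy = 64/3.

64/3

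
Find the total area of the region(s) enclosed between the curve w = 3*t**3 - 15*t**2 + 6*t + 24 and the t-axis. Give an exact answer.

The curve meets the t-axis where 3*t**3 - 15*t**2 + 6*t + 24 = 0, i.e. 3*(t - 4)*(t - 2)*(t + 1) = 0, at t = -1, 2, 4.
On [-1, 2] the curve lies above the axis; ∫[-1,2] (3*t**3 - 15*t**2 + 6*t + 24) dt = 189/4, giving area 189/4.
On [2, 4] the curve lies below the axis; ∫[2,4] (3*t**3 - 15*t**2 + 6*t + 24) dt = -16, giving area 16.
Total area = 189/4 + 16 = 253/4.

253/4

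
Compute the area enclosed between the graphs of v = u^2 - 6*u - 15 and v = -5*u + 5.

243/2

Set the curves equal: u^2 - 6*u - 15 = -5*u + 5, so u^2 - u - 20 = 0, which factors as (u - 5)*(u + 4) = 0. The curves meet at u = -4, 5.
On [-4, 5], v = -5*u + 5 is on top; that piece has area ∫[-4,5] (-(u^2 - u - 20)) du = 243/2.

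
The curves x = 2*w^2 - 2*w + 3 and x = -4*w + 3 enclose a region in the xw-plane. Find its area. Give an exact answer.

Both boundary curves give x as a function of w, so integrate with respect to w. Setting them equal: 2*w^2 + 2*w = 0, i.e. 2*w*(w + 1) = 0, so they meet at w = -1, 0.
For w in [-1, 0], x = 2*w^2 - 2*w + 3 is on the left; area = ∫[-1,0] (-(2*w^2 + 2*w)) dw = 1/3.

1/3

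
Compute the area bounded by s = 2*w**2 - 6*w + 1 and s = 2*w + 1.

64/3

Both boundary curves give s as a function of w, so integrate with respect to w. Setting them equal: 2*w**2 - 8*w = 0, i.e. 2*w*(w - 4) = 0, so they meet at w = 0, 4.
For w in [0, 4], s = 2*w**2 - 6*w + 1 is on the left; area = ∫[0,4] (-(2*w**2 - 8*w)) dw = 64/3.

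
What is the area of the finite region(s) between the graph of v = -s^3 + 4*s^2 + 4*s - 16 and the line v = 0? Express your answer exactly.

148/3

The curve meets the s-axis where -s^3 + 4*s^2 + 4*s - 16 = 0, i.e. -(s - 4)*(s - 2)*(s + 2) = 0, at s = -2, 2, 4.
On [-2, 2] the curve lies below the axis; ∫[-2,2] (-s^3 + 4*s^2 + 4*s - 16) ds = -128/3, giving area 128/3.
On [2, 4] the curve lies above the axis; ∫[2,4] (-s^3 + 4*s^2 + 4*s - 16) ds = 20/3, giving area 20/3.
Total area = 128/3 + 20/3 = 148/3.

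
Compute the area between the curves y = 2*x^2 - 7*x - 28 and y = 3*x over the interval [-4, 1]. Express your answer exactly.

313/3

The difference (2*x^2 - 7*x - 28) - (3*x) = 2*x^2 - 10*x - 28 changes sign at x = -2 inside [-4, 1], so split the integral there.
∫[-4,-2] (2*x^2 - 10*x - 28) dx = 124/3.
∫[-2,1] (2*x^2 - 10*x - 28) dx = -63; the area of that piece is 63.
Total area = 124/3 + 63 = 313/3.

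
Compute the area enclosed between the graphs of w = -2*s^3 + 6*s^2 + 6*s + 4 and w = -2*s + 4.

Set the curves equal: -2*s^3 + 6*s^2 + 6*s + 4 = -2*s + 4, so -2*s^3 + 6*s^2 + 8*s = 0, which factors as -2*s*(s - 4)*(s + 1) = 0. The curves meet at s = -1, 0, 4.
On [-1, 0], w = -2*s + 4 is on top; that piece has area ∫[-1,0] (-(-2*s^3 + 6*s^2 + 8*s)) ds = 3/2.
On [0, 4], w = -2*s^3 + 6*s^2 + 6*s + 4 is on top; that piece has area ∫[0,4] (-2*s^3 + 6*s^2 + 8*s) ds = 64.
Total enclosed area = 3/2 + 64 = 131/2.

131/2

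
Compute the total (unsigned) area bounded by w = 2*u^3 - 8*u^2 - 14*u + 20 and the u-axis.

The curve meets the u-axis where 2*u^3 - 8*u^2 - 14*u + 20 = 0, i.e. 2*(u - 5)*(u - 1)*(u + 2) = 0, at u = -2, 1, 5.
On [-2, 1] the curve lies above the axis; ∫[-2,1] (2*u^3 - 8*u^2 - 14*u + 20) du = 99/2, giving area 99/2.
On [1, 5] the curve lies below the axis; ∫[1,5] (2*u^3 - 8*u^2 - 14*u + 20) du = -320/3, giving area 320/3.
Total area = 99/2 + 320/3 = 937/6.

937/6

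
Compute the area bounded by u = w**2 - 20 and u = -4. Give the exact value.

Both boundary curves give u as a function of w, so integrate with respect to w. Setting them equal: w**2 - 16 = 0, i.e. (w - 4)*(w + 4) = 0, so they meet at w = -4, 4.
For w in [-4, 4], u = w**2 - 20 is on the left; area = ∫[-4,4] (-(w**2 - 16)) dw = 256/3.

256/3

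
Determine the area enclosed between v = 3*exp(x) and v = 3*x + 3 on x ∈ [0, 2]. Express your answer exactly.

On [0, 2], (3*exp(x)) - (3*x + 3) = -3*x + 3*exp(x) - 3 is ≥ 0 throughout, so the area is a single integral of |-3*x + 3*exp(x) - 3|.
∫[0,2] (-3*x + 3*exp(x) - 3) dx = -15 + 3*exp(2).

-15 + 3*exp(2)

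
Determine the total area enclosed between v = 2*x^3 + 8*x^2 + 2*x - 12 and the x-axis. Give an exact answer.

The curve meets the x-axis where 2*x^3 + 8*x^2 + 2*x - 12 = 0, i.e. 2*(x - 1)*(x + 2)*(x + 3) = 0, at x = -3, -2, 1.
On [-3, -2] the curve lies above the axis; ∫[-3,-2] (2*x^3 + 8*x^2 + 2*x - 12) dx = 7/6, giving area 7/6.
On [-2, 1] the curve lies below the axis; ∫[-2,1] (2*x^3 + 8*x^2 + 2*x - 12) dx = -45/2, giving area 45/2.
Total area = 7/6 + 45/2 = 71/3.

71/3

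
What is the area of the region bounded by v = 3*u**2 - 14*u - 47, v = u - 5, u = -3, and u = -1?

The difference (3*u**2 - 14*u - 47) - (u - 5) = 3*u**2 - 15*u - 42 changes sign at u = -2 inside [-3, -1], so split the integral there.
∫[-3,-2] (3*u**2 - 15*u - 42) du = 29/2.
∫[-2,-1] (3*u**2 - 15*u - 42) du = -25/2; the area of that piece is 25/2.
Total area = 29/2 + 25/2 = 27.

27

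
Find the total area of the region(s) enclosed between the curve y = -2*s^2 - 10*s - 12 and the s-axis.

The curve meets the s-axis where -2*s^2 - 10*s - 12 = 0, i.e. -2*(s + 2)*(s + 3) = 0, at s = -3, -2.
On [-3, -2] the curve lies above the axis; ∫[-3,-2] (-2*s^2 - 10*s - 12) ds = 1/3, giving area 1/3.

1/3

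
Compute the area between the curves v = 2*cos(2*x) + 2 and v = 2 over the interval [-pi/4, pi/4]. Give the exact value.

On [-pi/4, pi/4], (2*cos(2*x) + 2) - (2) = 2*cos(2*x) is ≥ 0 throughout, so the area is a single integral of |2*cos(2*x)|.
∫[-pi/4,pi/4] (2*cos(2*x)) dx = 2.

2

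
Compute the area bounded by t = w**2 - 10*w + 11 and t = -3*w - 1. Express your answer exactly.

1/6

Both boundary curves give t as a function of w, so integrate with respect to w. Setting them equal: w**2 - 7*w + 12 = 0, i.e. (w - 4)*(w - 3) = 0, so they meet at w = 3, 4.
For w in [3, 4], t = w**2 - 10*w + 11 is on the left; area = ∫[3,4] (-(w**2 - 7*w + 12)) dw = 1/6.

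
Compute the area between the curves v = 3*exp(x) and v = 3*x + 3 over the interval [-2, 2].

On [-2, 2], (3*exp(x)) - (3*x + 3) = -3*x + 3*exp(x) - 3 is ≥ 0 throughout, so the area is a single integral of |-3*x + 3*exp(x) - 3|.
∫[-2,2] (-3*x + 3*exp(x) - 3) dx = -12 - 3*exp(-2) + 3*exp(2).

-12 - 3*exp(-2) + 3*exp(2)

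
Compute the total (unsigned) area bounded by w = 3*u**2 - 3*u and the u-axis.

The curve meets the u-axis where 3*u**2 - 3*u = 0, i.e. 3*u*(u - 1) = 0, at u = 0, 1.
On [0, 1] the curve lies below the axis; ∫[0,1] (3*u**2 - 3*u) du = -1/2, giving area 1/2.

1/2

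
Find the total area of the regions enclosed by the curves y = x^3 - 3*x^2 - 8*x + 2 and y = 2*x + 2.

407/4

Set the curves equal: x^3 - 3*x^2 - 8*x + 2 = 2*x + 2, so x^3 - 3*x^2 - 10*x = 0, which factors as x*(x - 5)*(x + 2) = 0. The curves meet at x = -2, 0, 5.
On [-2, 0], y = x^3 - 3*x^2 - 8*x + 2 is on top; that piece has area ∫[-2,0] (x^3 - 3*x^2 - 10*x) dx = 8.
On [0, 5], y = 2*x + 2 is on top; that piece has area ∫[0,5] (-(x^3 - 3*x^2 - 10*x)) dx = 375/4.
Total enclosed area = 8 + 375/4 = 407/4.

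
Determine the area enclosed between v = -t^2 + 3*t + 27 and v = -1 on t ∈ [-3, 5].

592/3

On [-3, 5], (-t^2 + 3*t + 27) - (-1) = -t^2 + 3*t + 28 is ≥ 0 throughout, so the area is a single integral of |-t^2 + 3*t + 28|.
∫[-3,5] (-t^2 + 3*t + 28) dt = 592/3.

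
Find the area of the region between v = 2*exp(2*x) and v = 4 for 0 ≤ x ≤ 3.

-15 + 4*log(2) + exp(6)

The difference (2*exp(2*x)) - (4) = 2*exp(2*x) - 4 changes sign at x = log(2)/2 inside [0, 3], so split the integral there.
∫[0,log(2)/2] (2*exp(2*x) - 4) dx = 1 - log(4); the area of that piece is -1 + log(4).
∫[log(2)/2,3] (2*exp(2*x) - 4) dx = -14 + 2*log(2) + exp(6).
Total area = (-1 + log(4)) + (-14 + 2*log(2) + exp(6)) = -15 + 4*log(2) + exp(6).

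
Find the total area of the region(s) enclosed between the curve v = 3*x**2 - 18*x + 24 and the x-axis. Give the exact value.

The curve meets the x-axis where 3*x**2 - 18*x + 24 = 0, i.e. 3*(x - 4)*(x - 2) = 0, at x = 2, 4.
On [2, 4] the curve lies below the axis; ∫[2,4] (3*x**2 - 18*x + 24) dx = -4, giving area 4.

4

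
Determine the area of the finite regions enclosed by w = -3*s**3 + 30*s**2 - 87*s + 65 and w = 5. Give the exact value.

71/2

Set the curves equal: -3*s**3 + 30*s**2 - 87*s + 65 = 5, so -3*s**3 + 30*s**2 - 87*s + 60 = 0, which factors as -3*(s - 5)*(s - 4)*(s - 1) = 0. The curves meet at s = 1, 4, 5.
On [1, 4], w = 5 is on top; that piece has area ∫[1,4] (-(-3*s**3 + 30*s**2 - 87*s + 60)) ds = 135/4.
On [4, 5], w = -3*s**3 + 30*s**2 - 87*s + 65 is on top; that piece has area ∫[4,5] (-3*s**3 + 30*s**2 - 87*s + 60) ds = 7/4.
Total enclosed area = 135/4 + 7/4 = 71/2.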